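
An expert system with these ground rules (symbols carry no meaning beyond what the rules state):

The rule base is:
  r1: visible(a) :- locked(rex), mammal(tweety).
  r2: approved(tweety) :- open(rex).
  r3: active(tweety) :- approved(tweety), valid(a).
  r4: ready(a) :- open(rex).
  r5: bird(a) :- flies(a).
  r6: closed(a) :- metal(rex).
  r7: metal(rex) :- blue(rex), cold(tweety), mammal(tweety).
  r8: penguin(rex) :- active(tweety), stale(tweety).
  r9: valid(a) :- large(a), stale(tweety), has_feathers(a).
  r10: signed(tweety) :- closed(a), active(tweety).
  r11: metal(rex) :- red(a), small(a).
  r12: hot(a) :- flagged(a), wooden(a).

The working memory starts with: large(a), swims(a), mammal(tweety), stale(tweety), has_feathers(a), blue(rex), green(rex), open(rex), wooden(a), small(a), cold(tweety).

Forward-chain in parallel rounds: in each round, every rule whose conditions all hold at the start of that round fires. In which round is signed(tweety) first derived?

3

[1] r2 [approved(tweety) :- open(rex).]; r4 [ready(a) :- open(rex).]; r7 [metal(rex) :- blue(rex), cold(tweety), mammal(tweety).]; r9 [valid(a) :- large(a), stale(tweety), has_feathers(a).]. ⇒ new: approved(tweety), ready(a), metal(rex), valid(a).
[2] r3 [active(tweety) :- approved(tweety), valid(a).]; r6 [closed(a) :- metal(rex).]. ⇒ new: active(tweety), closed(a).
[3] r8 [penguin(rex) :- active(tweety), stale(tweety).]; r10 [signed(tweety) :- closed(a), active(tweety).]. ⇒ new: penguin(rex), signed(tweety).
signed(tweety) first appears in round 3.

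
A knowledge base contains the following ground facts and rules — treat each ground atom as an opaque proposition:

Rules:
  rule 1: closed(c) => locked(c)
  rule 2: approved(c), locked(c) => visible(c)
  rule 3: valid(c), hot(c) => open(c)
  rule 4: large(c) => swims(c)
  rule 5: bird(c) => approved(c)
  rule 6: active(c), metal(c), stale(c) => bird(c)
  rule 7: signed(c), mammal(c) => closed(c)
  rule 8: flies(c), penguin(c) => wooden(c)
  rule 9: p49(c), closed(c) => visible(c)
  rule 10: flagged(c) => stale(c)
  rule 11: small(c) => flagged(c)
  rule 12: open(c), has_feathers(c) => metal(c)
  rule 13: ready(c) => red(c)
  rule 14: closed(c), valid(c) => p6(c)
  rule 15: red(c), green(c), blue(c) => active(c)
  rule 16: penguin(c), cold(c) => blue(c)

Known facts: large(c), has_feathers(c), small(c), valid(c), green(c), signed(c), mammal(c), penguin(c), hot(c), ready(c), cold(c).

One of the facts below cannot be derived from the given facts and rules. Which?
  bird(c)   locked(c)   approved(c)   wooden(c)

wooden(c)

[1] rule 3 [valid(c), hot(c) => open(c)]; rule 4 [large(c) => swims(c)]; rule 7 [signed(c), mammal(c) => closed(c)]; rule 11 [small(c) => flagged(c)]; rule 13 [ready(c) => red(c)]; rule 16 [penguin(c), cold(c) => blue(c)]. ⇒ new: open(c), swims(c), closed(c), flagged(c), red(c), blue(c).
[2] rule 1 [closed(c) => locked(c)]; rule 10 [flagged(c) => stale(c)]; rule 12 [open(c), has_feathers(c) => metal(c)]; rule 14 [closed(c), valid(c) => p6(c)]; rule 15 [red(c), green(c), blue(c) => active(c)]. ⇒ new: locked(c), stale(c), metal(c), p6(c), active(c).
[3] rule 6 [active(c), metal(c), stale(c) => bird(c)]. ⇒ new: bird(c).
[4] rule 5 [bird(c) => approved(c)]. ⇒ new: approved(c).
[5] rule 2 [approved(c), locked(c) => visible(c)]. ⇒ new: visible(c).
Derived: locked(c) (round 2), approved(c) (round 4), bird(c) (round 3). wooden(c) never appears in any round.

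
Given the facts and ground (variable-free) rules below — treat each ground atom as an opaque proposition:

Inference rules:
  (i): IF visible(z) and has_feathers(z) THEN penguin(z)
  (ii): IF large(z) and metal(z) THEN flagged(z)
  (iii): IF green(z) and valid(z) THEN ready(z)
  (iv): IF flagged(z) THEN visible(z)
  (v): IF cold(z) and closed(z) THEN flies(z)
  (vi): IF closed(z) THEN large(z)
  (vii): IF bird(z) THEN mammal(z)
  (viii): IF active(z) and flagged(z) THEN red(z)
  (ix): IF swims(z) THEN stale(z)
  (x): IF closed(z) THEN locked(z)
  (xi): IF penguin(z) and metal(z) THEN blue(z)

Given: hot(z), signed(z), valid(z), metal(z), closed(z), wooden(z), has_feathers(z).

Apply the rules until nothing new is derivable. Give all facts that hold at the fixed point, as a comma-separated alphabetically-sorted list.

[1] (vi) [IF closed(z) THEN large(z)]; (x) [IF closed(z) THEN locked(z)]. ⇒ new: large(z), locked(z).
[2] (ii) [IF large(z) and metal(z) THEN flagged(z)]. ⇒ new: flagged(z).
[3] (iv) [IF flagged(z) THEN visible(z)]. ⇒ new: visible(z).
[4] (i) [IF visible(z) and has_feathers(z) THEN penguin(z)]. ⇒ new: penguin(z).
[5] (xi) [IF penguin(z) and metal(z) THEN blue(z)]. ⇒ new: blue(z).

blue(z), closed(z), flagged(z), has_feathers(z), hot(z), large(z), locked(z), metal(z), penguin(z), signed(z), valid(z), visible(z), wooden(z)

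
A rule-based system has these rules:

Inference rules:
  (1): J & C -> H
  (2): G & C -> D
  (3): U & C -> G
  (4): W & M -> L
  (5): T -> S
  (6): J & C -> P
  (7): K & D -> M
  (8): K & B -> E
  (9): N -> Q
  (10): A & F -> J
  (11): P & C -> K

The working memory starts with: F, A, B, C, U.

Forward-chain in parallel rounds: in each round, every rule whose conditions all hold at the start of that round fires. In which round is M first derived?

Round 1: (3) [U & C -> G]; (10) [A & F -> J]. Adds G, J.
Round 2: (1) [J & C -> H]; (2) [G & C -> D]; (6) [J & C -> P]. Adds H, D, P.
Round 3: (11) [P & C -> K]. Adds K.
Round 4: (7) [K & D -> M]; (8) [K & B -> E]. Adds M, E.
M first appears in round 4.

4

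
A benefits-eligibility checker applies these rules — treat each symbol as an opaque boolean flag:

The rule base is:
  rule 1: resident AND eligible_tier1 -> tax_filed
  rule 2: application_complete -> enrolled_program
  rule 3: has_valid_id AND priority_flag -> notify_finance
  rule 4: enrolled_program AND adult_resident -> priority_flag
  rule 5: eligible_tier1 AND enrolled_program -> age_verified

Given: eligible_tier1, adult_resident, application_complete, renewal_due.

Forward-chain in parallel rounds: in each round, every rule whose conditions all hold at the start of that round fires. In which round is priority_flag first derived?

2

Round 1: rule 2 [application_complete -> enrolled_program]. Adds enrolled_program.
Round 2: rule 4 [enrolled_program AND adult_resident -> priority_flag]; rule 5 [eligible_tier1 AND enrolled_program -> age_verified]. Adds priority_flag, age_verified.
priority_flag first appears in round 2.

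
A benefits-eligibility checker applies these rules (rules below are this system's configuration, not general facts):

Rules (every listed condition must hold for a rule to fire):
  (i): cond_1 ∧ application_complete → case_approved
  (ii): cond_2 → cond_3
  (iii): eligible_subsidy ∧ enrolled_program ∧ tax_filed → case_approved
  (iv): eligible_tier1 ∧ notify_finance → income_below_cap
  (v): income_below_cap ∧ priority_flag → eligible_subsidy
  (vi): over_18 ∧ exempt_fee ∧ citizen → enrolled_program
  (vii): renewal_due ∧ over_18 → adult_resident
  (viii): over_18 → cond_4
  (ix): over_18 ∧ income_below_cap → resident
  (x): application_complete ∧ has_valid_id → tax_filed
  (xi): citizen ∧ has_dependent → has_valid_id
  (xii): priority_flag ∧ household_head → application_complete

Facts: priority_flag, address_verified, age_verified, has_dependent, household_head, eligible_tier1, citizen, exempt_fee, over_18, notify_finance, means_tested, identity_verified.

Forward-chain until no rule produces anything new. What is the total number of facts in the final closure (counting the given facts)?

Round 1: (iv) [eligible_tier1 ∧ notify_finance → income_below_cap]; (vi) [over_18 ∧ exempt_fee ∧ citizen → enrolled_program]; (viii) [over_18 → cond_4]; (xi) [citizen ∧ has_dependent → has_valid_id]; (xii) [priority_flag ∧ household_head → application_complete]. New: income_below_cap, enrolled_program, cond_4, has_valid_id, application_complete.
Round 2: (v) [income_below_cap ∧ priority_flag → eligible_subsidy]; (ix) [over_18 ∧ income_below_cap → resident]; (x) [application_complete ∧ has_valid_id → tax_filed]. New: eligible_subsidy, resident, tax_filed.
Round 3: (iii) [eligible_subsidy ∧ enrolled_program ∧ tax_filed → case_approved]. New: case_approved.
Closure: {address_verified, age_verified, application_complete, case_approved, citizen, cond_4, eligible_subsidy, eligible_tier1, enrolled_program, exempt_fee, has_dependent, has_valid_id, household_head, identity_verified, income_below_cap, means_tested, notify_finance, over_18, priority_flag, resident, tax_filed} — 21 facts.

21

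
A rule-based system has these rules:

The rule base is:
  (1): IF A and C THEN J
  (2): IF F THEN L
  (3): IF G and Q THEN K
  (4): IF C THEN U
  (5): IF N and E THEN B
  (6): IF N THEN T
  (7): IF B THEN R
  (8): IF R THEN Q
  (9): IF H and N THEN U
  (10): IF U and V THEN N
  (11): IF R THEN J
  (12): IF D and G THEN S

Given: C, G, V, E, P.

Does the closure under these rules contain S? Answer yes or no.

no

Round 1 — (4), derive U.
Round 2 — (10), derive N.
Round 3 — (5), (6), derive B, T.
Round 4 — (7), derive R.
Round 5 — (8), (11), derive Q, J.
Round 6 — (3), derive K.
Fixed point reached. S is concluded only by (12); (12) needs D (never derived).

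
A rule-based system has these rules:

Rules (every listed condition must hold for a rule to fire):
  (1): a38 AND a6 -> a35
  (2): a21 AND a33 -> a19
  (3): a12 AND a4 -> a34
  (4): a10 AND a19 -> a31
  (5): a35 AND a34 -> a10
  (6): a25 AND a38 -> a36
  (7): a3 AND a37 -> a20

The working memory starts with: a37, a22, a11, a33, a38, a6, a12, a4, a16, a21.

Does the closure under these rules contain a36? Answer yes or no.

no

Round 1: (1) [a38 AND a6 -> a35]; (2) [a21 AND a33 -> a19]; (3) [a12 AND a4 -> a34]. Adds a35, a19, a34.
Round 2: (5) [a35 AND a34 -> a10]. Adds a10.
Round 3: (4) [a10 AND a19 -> a31]. Adds a31.
Fixed point reached. a36 is concluded only by (6); (6) needs a25 (never derived).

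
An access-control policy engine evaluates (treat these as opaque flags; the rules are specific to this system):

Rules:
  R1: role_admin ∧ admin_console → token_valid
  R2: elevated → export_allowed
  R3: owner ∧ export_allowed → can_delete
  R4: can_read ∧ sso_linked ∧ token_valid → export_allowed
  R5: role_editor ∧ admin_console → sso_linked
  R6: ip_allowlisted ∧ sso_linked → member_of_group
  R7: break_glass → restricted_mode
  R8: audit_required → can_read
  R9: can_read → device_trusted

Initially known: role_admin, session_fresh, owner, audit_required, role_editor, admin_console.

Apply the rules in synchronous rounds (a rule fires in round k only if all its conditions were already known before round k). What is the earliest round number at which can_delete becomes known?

Round 1 fires R1, R5, R8, giving token_valid, sso_linked, can_read.
Round 2 fires R4, R9, giving export_allowed, device_trusted.
Round 3 fires R3, giving can_delete.
can_delete first appears in round 3.

3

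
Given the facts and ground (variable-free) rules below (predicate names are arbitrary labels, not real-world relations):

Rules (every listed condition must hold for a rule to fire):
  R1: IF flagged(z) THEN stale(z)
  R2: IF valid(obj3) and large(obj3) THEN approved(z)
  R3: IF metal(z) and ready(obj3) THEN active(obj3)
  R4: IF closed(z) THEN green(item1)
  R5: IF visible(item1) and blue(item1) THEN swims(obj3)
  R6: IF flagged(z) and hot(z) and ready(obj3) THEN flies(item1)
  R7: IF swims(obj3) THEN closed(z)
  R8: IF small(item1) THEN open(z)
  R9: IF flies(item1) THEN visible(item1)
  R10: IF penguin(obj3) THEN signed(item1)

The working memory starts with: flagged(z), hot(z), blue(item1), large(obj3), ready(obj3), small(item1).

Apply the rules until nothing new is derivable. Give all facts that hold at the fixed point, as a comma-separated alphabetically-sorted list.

blue(item1), closed(z), flagged(z), flies(item1), green(item1), hot(z), large(obj3), open(z), ready(obj3), small(item1), stale(z), swims(obj3), visible(item1)

Round 1 — R1, R6, R8, derive stale(z), flies(item1), open(z).
Round 2 — R9, derive visible(item1).
Round 3 — R5, derive swims(obj3).
Round 4 — R7, derive closed(z).
Round 5 — R4, derive green(item1).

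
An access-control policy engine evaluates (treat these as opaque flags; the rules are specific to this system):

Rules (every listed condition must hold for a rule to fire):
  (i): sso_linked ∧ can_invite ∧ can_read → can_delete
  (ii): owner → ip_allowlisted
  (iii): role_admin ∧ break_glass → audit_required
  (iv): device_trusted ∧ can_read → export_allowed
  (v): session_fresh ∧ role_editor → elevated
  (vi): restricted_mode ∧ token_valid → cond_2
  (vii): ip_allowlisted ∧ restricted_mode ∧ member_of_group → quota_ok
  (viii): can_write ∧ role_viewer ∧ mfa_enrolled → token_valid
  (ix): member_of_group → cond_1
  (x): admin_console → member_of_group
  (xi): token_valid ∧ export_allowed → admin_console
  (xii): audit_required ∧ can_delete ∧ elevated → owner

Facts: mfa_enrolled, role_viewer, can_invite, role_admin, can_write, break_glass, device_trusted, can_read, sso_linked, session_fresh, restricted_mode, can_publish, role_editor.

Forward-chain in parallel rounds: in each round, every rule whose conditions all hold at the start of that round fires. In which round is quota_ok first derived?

Round 1: (i) [sso_linked ∧ can_invite ∧ can_read → can_delete]; (iii) [role_admin ∧ break_glass → audit_required]; (iv) [device_trusted ∧ can_read → export_allowed]; (v) [session_fresh ∧ role_editor → elevated]; (viii) [can_write ∧ role_viewer ∧ mfa_enrolled → token_valid]. New: can_delete, audit_required, export_allowed, elevated, token_valid.
Round 2: (vi) [restricted_mode ∧ token_valid → cond_2]; (xi) [token_valid ∧ export_allowed → admin_console]; (xii) [audit_required ∧ can_delete ∧ elevated → owner]. New: cond_2, admin_console, owner.
Round 3: (ii) [owner → ip_allowlisted]; (x) [admin_console → member_of_group]. New: ip_allowlisted, member_of_group.
Round 4: (vii) [ip_allowlisted ∧ restricted_mode ∧ member_of_group → quota_ok]; (ix) [member_of_group → cond_1]. New: quota_ok, cond_1.
quota_ok first appears in round 4.

4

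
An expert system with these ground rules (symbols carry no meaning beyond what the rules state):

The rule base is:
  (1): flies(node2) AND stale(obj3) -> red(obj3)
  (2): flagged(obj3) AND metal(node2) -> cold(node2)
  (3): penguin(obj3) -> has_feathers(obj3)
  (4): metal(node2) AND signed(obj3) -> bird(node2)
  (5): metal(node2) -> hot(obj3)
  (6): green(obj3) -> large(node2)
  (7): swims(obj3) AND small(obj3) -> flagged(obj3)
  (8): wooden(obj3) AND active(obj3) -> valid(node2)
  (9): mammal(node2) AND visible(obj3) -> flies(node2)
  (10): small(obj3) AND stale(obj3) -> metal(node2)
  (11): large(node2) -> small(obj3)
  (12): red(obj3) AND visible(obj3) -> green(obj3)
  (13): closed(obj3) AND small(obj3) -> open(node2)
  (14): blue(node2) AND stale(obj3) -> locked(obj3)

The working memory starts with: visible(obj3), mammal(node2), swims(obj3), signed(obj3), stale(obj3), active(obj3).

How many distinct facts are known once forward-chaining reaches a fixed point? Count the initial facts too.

Round 1: (9) [mammal(node2) AND visible(obj3) -> flies(node2)]. New: flies(node2).
Round 2: (1) [flies(node2) AND stale(obj3) -> red(obj3)]. New: red(obj3).
Round 3: (12) [red(obj3) AND visible(obj3) -> green(obj3)]. New: green(obj3).
Round 4: (6) [green(obj3) -> large(node2)]. New: large(node2).
Round 5: (11) [large(node2) -> small(obj3)]. New: small(obj3).
Round 6: (7) [swims(obj3) AND small(obj3) -> flagged(obj3)]; (10) [small(obj3) AND stale(obj3) -> metal(node2)]. New: flagged(obj3), metal(node2).
Round 7: (2) [flagged(obj3) AND metal(node2) -> cold(node2)]; (4) [metal(node2) AND signed(obj3) -> bird(node2)]; (5) [metal(node2) -> hot(obj3)]. New: cold(node2), bird(node2), hot(obj3).
Closure: {active(obj3), bird(node2), cold(node2), flagged(obj3), flies(node2), green(obj3), hot(obj3), large(node2), mammal(node2), metal(node2), red(obj3), signed(obj3), small(obj3), stale(obj3), swims(obj3), visible(obj3)} — 16 facts.

16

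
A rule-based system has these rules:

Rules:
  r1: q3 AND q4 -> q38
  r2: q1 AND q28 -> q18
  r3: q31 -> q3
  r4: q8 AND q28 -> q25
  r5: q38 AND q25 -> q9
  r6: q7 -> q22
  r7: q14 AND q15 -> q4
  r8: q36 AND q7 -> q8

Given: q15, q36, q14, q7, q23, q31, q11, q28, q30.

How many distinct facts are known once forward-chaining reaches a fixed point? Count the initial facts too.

16

Round 1 — r3, r6, r7, r8, derive q3, q22, q4, q8.
Round 2 — r1, r4, derive q38, q25.
Round 3 — r5, derive q9.
Closure: {q11, q14, q15, q22, q23, q25, q28, q3, q30, q31, q36, q38, q4, q7, q8, q9} — 16 facts.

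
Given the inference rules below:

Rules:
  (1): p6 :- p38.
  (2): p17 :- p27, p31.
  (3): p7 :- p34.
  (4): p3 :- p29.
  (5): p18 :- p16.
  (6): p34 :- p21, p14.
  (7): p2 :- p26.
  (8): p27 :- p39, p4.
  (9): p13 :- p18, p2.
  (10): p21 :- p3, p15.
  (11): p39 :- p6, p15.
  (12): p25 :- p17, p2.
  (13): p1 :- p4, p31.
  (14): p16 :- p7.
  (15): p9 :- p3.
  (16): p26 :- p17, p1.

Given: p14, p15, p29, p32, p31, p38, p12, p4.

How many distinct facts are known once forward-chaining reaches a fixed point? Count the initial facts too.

24

Round 1: (1) [p6 :- p38.]; (4) [p3 :- p29.]; (13) [p1 :- p4, p31.]. New: p6, p3, p1.
Round 2: (10) [p21 :- p3, p15.]; (11) [p39 :- p6, p15.]; (15) [p9 :- p3.]. New: p21, p39, p9.
Round 3: (6) [p34 :- p21, p14.]; (8) [p27 :- p39, p4.]. New: p34, p27.
Round 4: (2) [p17 :- p27, p31.]; (3) [p7 :- p34.]. New: p17, p7.
Round 5: (14) [p16 :- p7.]; (16) [p26 :- p17, p1.]. New: p16, p26.
Round 6: (5) [p18 :- p16.]; (7) [p2 :- p26.]. New: p18, p2.
Round 7: (9) [p13 :- p18, p2.]; (12) [p25 :- p17, p2.]. New: p13, p25.
Closure: {p1, p12, p13, p14, p15, p16, p17, p18, p2, p21, p25, p26, p27, p29, p3, p31, p32, p34, p38, p39, p4, p6, p7, p9} — 24 facts.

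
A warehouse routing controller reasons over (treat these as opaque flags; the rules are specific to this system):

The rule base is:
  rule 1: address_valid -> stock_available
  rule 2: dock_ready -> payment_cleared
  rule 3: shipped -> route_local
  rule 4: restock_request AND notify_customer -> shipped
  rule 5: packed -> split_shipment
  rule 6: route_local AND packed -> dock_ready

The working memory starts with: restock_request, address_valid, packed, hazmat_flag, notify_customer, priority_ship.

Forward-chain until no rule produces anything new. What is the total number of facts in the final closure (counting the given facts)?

12

Round 1: rule 1 [address_valid -> stock_available]; rule 4 [restock_request AND notify_customer -> shipped]; rule 5 [packed -> split_shipment]. Adds stock_available, shipped, split_shipment.
Round 2: rule 3 [shipped -> route_local]. Adds route_local.
Round 3: rule 6 [route_local AND packed -> dock_ready]. Adds dock_ready.
Round 4: rule 2 [dock_ready -> payment_cleared]. Adds payment_cleared.
Closure: {address_valid, dock_ready, hazmat_flag, notify_customer, packed, payment_cleared, priority_ship, restock_request, route_local, shipped, split_shipment, stock_available} — 12 facts.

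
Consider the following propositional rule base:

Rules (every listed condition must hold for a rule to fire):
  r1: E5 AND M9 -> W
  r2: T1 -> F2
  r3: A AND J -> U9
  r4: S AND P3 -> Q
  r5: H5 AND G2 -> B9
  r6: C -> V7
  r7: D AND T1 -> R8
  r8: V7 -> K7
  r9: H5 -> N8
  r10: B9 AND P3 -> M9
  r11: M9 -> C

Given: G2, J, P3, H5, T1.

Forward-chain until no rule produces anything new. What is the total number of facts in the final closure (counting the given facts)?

12

[1] r2 [T1 -> F2]; r5 [H5 AND G2 -> B9]; r9 [H5 -> N8]. ⇒ new: F2, B9, N8.
[2] r10 [B9 AND P3 -> M9]. ⇒ new: M9.
[3] r11 [M9 -> C]. ⇒ new: C.
[4] r6 [C -> V7]. ⇒ new: V7.
[5] r8 [V7 -> K7]. ⇒ new: K7.
Closure: {B9, C, F2, G2, H5, J, K7, M9, N8, P3, T1, V7} — 12 facts.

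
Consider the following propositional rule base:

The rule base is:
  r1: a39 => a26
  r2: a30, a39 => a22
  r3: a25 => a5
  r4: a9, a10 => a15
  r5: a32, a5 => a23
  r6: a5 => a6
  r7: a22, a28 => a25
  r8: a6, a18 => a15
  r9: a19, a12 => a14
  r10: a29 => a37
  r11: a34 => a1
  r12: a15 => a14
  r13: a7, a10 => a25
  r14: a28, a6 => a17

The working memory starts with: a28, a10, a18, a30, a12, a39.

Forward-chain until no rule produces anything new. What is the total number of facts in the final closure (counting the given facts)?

Round 1 — r1, r2, derive a26, a22.
Round 2 — r7, derive a25.
Round 3 — r3, derive a5.
Round 4 — r6, derive a6.
Round 5 — r8, r14, derive a15, a17.
Round 6 — r12, derive a14.
Closure: {a10, a12, a14, a15, a17, a18, a22, a25, a26, a28, a30, a39, a5, a6} — 14 facts.

14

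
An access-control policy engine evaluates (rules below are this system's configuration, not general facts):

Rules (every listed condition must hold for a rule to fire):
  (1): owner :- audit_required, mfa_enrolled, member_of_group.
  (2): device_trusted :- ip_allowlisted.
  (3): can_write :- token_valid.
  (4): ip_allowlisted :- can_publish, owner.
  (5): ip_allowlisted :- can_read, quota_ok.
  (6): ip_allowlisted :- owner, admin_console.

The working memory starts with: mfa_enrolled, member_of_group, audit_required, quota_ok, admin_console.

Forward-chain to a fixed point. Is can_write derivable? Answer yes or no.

[1] (1) [owner :- audit_required, mfa_enrolled, member_of_group.]. ⇒ new: owner.
[2] (6) [ip_allowlisted :- owner, admin_console.]. ⇒ new: ip_allowlisted.
[3] (2) [device_trusted :- ip_allowlisted.]. ⇒ new: device_trusted.
Fixed point reached. can_write is concluded only by (3); (3) needs token_valid (never derived).

no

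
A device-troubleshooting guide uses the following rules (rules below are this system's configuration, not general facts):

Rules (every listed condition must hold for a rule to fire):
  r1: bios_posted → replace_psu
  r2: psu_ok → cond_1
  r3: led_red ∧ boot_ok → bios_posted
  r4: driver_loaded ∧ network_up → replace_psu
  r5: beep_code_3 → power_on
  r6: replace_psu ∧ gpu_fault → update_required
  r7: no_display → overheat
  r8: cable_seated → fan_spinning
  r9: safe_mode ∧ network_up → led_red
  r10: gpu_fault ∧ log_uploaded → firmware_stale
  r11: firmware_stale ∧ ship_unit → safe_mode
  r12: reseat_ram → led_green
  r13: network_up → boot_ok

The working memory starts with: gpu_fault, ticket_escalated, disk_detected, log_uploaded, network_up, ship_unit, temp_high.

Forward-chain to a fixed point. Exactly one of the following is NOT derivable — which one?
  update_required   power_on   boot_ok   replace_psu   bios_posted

Round 1: r10 [gpu_fault ∧ log_uploaded → firmware_stale]; r13 [network_up → boot_ok]. Adds firmware_stale, boot_ok.
Round 2: r11 [firmware_stale ∧ ship_unit → safe_mode]. Adds safe_mode.
Round 3: r9 [safe_mode ∧ network_up → led_red]. Adds led_red.
Round 4: r3 [led_red ∧ boot_ok → bios_posted]. Adds bios_posted.
Round 5: r1 [bios_posted → replace_psu]. Adds replace_psu.
Round 6: r6 [replace_psu ∧ gpu_fault → update_required]. Adds update_required.
Derived: boot_ok (round 1), replace_psu (round 5), update_required (round 6), bios_posted (round 4). power_on never appears in any round.

power_on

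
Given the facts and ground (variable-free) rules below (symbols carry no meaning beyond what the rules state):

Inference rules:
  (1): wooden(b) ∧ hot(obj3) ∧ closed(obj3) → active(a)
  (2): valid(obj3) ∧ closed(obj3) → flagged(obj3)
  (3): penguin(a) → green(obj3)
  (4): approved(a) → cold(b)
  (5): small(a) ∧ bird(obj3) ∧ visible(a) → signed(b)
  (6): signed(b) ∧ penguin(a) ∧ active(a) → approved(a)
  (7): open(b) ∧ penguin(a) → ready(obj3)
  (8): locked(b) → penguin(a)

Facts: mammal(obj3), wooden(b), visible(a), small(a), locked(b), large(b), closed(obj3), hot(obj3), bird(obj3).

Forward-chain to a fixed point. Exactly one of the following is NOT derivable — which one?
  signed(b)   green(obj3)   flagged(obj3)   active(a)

Round 1 fires (1), (5), (8), giving active(a), signed(b), penguin(a).
Round 2 fires (3), (6), giving green(obj3), approved(a).
Round 3 fires (4), giving cold(b).
Derived: green(obj3) (round 2), signed(b) (round 1), active(a) (round 1). flagged(obj3) never appears in any round.

flagged(obj3)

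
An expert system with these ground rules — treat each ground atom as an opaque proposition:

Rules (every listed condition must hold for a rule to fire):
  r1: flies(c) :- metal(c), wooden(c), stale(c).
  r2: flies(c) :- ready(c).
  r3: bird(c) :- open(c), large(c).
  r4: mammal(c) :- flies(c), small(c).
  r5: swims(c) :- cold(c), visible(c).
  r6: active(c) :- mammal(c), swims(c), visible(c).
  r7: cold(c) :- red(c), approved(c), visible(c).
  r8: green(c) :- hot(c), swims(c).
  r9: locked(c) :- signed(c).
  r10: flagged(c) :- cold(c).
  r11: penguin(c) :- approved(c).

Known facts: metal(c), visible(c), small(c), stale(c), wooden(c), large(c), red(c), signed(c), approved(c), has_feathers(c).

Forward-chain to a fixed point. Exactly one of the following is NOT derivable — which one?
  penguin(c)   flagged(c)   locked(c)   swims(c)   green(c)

green(c)

Round 1 — r1, r7, r9, r11, derive flies(c), cold(c), locked(c), penguin(c).
Round 2 — r4, r5, r10, derive mammal(c), swims(c), flagged(c).
Round 3 — r6, derive active(c).
Derived: locked(c) (round 1), swims(c) (round 2), flagged(c) (round 2), penguin(c) (round 1). green(c) never appears in any round.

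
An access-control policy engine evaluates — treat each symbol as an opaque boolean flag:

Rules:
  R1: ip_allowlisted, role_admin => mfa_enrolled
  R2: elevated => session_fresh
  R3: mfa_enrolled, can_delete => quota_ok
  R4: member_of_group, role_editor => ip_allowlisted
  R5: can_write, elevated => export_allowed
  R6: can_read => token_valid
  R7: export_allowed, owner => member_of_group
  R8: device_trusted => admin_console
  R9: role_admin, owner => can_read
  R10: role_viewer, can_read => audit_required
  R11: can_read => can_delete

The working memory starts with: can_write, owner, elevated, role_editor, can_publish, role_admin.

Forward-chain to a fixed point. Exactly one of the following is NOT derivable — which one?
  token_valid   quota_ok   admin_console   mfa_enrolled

admin_console

[1] R2 [elevated => session_fresh]; R5 [can_write, elevated => export_allowed]; R9 [role_admin, owner => can_read]. ⇒ new: session_fresh, export_allowed, can_read.
[2] R6 [can_read => token_valid]; R7 [export_allowed, owner => member_of_group]; R11 [can_read => can_delete]. ⇒ new: token_valid, member_of_group, can_delete.
[3] R4 [member_of_group, role_editor => ip_allowlisted]. ⇒ new: ip_allowlisted.
[4] R1 [ip_allowlisted, role_admin => mfa_enrolled]. ⇒ new: mfa_enrolled.
[5] R3 [mfa_enrolled, can_delete => quota_ok]. ⇒ new: quota_ok.
Derived: mfa_enrolled (round 4), quota_ok (round 5), token_valid (round 2). admin_console never appears in any round.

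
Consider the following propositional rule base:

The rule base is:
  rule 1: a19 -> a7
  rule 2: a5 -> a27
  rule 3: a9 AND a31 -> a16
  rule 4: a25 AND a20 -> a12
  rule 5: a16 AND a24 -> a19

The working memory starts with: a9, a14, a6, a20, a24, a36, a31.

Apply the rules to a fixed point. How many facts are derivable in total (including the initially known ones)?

10

Round 1 fires rule 3, giving a16.
Round 2 fires rule 5, giving a19.
Round 3 fires rule 1, giving a7.
Closure: {a14, a16, a19, a20, a24, a31, a36, a6, a7, a9} — 10 facts.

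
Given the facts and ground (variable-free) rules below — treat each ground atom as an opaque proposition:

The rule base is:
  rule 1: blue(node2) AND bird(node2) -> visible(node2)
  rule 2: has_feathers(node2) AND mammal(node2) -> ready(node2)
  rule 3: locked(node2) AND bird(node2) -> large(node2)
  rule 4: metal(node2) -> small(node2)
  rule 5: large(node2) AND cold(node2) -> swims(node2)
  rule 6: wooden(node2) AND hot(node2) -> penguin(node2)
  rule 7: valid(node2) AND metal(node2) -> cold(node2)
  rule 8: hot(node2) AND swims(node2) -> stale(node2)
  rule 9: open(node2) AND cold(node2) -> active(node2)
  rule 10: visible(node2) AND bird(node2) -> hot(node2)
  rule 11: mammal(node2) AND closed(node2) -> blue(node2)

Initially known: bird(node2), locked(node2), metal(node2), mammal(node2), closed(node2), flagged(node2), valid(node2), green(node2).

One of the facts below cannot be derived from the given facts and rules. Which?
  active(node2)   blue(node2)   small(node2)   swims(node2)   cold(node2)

Round 1 fires rule 3, rule 4, rule 7, rule 11, giving large(node2), small(node2), cold(node2), blue(node2).
Round 2 fires rule 1, rule 5, giving visible(node2), swims(node2).
Round 3 fires rule 10, giving hot(node2).
Round 4 fires rule 8, giving stale(node2).
Derived: swims(node2) (round 2), cold(node2) (round 1), small(node2) (round 1), blue(node2) (round 1). active(node2) never appears in any round.

active(node2)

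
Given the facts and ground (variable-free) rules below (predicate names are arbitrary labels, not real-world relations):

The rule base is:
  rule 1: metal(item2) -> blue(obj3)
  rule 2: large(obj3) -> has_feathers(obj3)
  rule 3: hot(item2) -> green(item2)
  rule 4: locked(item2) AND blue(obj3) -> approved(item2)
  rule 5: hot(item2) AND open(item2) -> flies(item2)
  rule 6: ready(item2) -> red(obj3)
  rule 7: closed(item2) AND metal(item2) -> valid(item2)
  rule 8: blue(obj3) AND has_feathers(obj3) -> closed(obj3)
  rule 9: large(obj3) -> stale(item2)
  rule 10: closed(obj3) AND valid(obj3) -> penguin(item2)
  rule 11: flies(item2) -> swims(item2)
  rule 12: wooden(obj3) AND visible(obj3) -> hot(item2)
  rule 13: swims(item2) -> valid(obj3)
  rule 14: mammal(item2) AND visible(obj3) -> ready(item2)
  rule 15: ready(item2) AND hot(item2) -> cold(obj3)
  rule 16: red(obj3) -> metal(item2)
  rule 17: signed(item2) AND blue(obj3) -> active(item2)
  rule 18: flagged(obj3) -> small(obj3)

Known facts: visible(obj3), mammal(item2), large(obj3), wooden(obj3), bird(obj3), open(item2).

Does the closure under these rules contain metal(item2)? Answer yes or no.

Round 1: rule 2 [large(obj3) -> has_feathers(obj3)]; rule 9 [large(obj3) -> stale(item2)]; rule 12 [wooden(obj3) AND visible(obj3) -> hot(item2)]; rule 14 [mammal(item2) AND visible(obj3) -> ready(item2)]. Adds has_feathers(obj3), stale(item2), hot(item2), ready(item2).
Round 2: rule 3 [hot(item2) -> green(item2)]; rule 5 [hot(item2) AND open(item2) -> flies(item2)]; rule 6 [ready(item2) -> red(obj3)]; rule 15 [ready(item2) AND hot(item2) -> cold(obj3)]. Adds green(item2), flies(item2), red(obj3), cold(obj3).
Round 3: rule 11 [flies(item2) -> swims(item2)]; rule 16 [red(obj3) -> metal(item2)]. Adds swims(item2), metal(item2).
Round 4: rule 1 [metal(item2) -> blue(obj3)]; rule 13 [swims(item2) -> valid(obj3)]. Adds blue(obj3), valid(obj3).
Round 5: rule 8 [blue(obj3) AND has_feathers(obj3) -> closed(obj3)]. Adds closed(obj3).
Round 6: rule 10 [closed(obj3) AND valid(obj3) -> penguin(item2)]. Adds penguin(item2).
metal(item2) appears in round 3, so it is derivable.

yes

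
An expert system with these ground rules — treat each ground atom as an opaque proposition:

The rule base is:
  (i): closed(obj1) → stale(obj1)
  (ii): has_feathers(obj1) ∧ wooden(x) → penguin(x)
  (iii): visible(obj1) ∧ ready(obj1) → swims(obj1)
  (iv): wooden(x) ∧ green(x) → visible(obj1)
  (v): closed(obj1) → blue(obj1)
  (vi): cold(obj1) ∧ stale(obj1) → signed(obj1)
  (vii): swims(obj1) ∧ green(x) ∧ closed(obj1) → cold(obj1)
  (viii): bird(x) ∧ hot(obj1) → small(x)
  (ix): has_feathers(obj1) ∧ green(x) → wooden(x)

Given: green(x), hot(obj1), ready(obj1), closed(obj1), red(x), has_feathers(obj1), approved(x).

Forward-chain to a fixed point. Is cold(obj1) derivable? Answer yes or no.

yes

Round 1: (i) [closed(obj1) → stale(obj1)]; (v) [closed(obj1) → blue(obj1)]; (ix) [has_feathers(obj1) ∧ green(x) → wooden(x)]. New: stale(obj1), blue(obj1), wooden(x).
Round 2: (ii) [has_feathers(obj1) ∧ wooden(x) → penguin(x)]; (iv) [wooden(x) ∧ green(x) → visible(obj1)]. New: penguin(x), visible(obj1).
Round 3: (iii) [visible(obj1) ∧ ready(obj1) → swims(obj1)]. New: swims(obj1).
Round 4: (vii) [swims(obj1) ∧ green(x) ∧ closed(obj1) → cold(obj1)]. New: cold(obj1).
Round 5: (vi) [cold(obj1) ∧ stale(obj1) → signed(obj1)]. New: signed(obj1).
cold(obj1) appears in round 4, so it is derivable.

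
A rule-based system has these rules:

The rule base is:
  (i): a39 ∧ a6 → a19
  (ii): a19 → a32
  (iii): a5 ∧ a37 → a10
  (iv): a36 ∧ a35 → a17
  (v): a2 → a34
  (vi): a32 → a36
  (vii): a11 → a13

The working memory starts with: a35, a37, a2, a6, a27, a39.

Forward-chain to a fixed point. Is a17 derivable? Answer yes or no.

Round 1: (i) [a39 ∧ a6 → a19]; (v) [a2 → a34]. New: a19, a34.
Round 2: (ii) [a19 → a32]. New: a32.
Round 3: (vi) [a32 → a36]. New: a36.
Round 4: (iv) [a36 ∧ a35 → a17]. New: a17.
a17 appears in round 4, so it is derivable.

yes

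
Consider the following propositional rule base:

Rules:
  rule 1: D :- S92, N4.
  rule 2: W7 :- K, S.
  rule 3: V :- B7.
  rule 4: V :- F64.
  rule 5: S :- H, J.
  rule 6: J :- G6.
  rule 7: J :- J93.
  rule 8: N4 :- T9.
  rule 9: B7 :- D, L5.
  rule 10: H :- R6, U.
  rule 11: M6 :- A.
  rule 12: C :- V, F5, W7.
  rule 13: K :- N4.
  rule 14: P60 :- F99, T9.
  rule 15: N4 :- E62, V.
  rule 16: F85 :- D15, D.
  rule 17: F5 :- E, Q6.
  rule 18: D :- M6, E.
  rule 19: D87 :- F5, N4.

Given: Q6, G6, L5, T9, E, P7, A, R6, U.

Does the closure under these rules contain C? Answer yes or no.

Round 1 — rule 6, rule 8, rule 10, rule 11, rule 17, derive J, N4, H, M6, F5.
Round 2 — rule 5, rule 13, rule 18, rule 19, derive S, K, D, D87.
Round 3 — rule 2, rule 9, derive W7, B7.
Round 4 — rule 3, derive V.
Round 5 — rule 12, derive C.
C appears in round 5, so it is derivable.

yes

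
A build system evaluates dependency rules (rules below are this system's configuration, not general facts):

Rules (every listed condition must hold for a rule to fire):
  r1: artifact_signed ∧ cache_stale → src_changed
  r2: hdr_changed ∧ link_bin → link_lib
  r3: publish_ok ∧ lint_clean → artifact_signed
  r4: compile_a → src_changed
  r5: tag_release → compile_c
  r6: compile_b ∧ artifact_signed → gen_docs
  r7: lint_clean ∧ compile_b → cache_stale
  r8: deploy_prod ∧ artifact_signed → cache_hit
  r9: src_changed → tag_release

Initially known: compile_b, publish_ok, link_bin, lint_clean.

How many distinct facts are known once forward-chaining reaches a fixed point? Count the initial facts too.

Round 1: r3 [publish_ok ∧ lint_clean → artifact_signed]; r7 [lint_clean ∧ compile_b → cache_stale]. Adds artifact_signed, cache_stale.
Round 2: r1 [artifact_signed ∧ cache_stale → src_changed]; r6 [compile_b ∧ artifact_signed → gen_docs]. Adds src_changed, gen_docs.
Round 3: r9 [src_changed → tag_release]. Adds tag_release.
Round 4: r5 [tag_release → compile_c]. Adds compile_c.
Closure: {artifact_signed, cache_stale, compile_b, compile_c, gen_docs, link_bin, lint_clean, publish_ok, src_changed, tag_release} — 10 facts.

10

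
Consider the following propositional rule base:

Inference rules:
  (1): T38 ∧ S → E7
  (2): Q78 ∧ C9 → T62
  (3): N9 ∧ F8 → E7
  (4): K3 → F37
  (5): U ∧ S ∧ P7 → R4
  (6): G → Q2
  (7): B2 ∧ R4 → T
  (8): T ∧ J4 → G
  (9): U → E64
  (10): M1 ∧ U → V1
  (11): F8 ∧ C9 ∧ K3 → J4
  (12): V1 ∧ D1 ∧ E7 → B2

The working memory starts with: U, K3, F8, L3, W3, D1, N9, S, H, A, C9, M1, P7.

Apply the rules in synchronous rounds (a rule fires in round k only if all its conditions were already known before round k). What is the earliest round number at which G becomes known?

4

Round 1 fires (3), (4), (5), (9), (10), (11), giving E7, F37, R4, E64, V1, J4.
Round 2 fires (12), giving B2.
Round 3 fires (7), giving T.
Round 4 fires (8), giving G.
G first appears in round 4.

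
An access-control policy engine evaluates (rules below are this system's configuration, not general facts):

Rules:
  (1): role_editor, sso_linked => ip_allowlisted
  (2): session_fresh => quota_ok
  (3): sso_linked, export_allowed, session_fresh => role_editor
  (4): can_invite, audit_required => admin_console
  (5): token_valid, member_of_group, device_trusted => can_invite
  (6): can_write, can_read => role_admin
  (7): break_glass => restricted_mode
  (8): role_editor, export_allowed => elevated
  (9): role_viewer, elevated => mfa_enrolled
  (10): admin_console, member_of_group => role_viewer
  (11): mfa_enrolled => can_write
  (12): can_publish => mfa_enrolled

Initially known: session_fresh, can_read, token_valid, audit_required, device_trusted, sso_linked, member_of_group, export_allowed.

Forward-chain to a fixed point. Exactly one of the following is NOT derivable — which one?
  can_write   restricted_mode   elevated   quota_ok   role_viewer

Round 1 fires (2), (3), (5), giving quota_ok, role_editor, can_invite.
Round 2 fires (1), (4), (8), giving ip_allowlisted, admin_console, elevated.
Round 3 fires (10), giving role_viewer.
Round 4 fires (9), giving mfa_enrolled.
Round 5 fires (11), giving can_write.
Round 6 fires (6), giving role_admin.
Derived: quota_ok (round 1), can_write (round 5), elevated (round 2), role_viewer (round 3). restricted_mode never appears in any round.

restricted_mode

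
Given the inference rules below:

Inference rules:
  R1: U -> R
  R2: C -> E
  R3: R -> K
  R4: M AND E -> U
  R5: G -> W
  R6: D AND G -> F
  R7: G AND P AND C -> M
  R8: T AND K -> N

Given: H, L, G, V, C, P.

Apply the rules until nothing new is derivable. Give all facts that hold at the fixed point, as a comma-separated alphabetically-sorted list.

Round 1 — R2, R5, R7, derive E, W, M.
Round 2 — R4, derive U.
Round 3 — R1, derive R.
Round 4 — R3, derive K.

C, E, G, H, K, L, M, P, R, U, V, W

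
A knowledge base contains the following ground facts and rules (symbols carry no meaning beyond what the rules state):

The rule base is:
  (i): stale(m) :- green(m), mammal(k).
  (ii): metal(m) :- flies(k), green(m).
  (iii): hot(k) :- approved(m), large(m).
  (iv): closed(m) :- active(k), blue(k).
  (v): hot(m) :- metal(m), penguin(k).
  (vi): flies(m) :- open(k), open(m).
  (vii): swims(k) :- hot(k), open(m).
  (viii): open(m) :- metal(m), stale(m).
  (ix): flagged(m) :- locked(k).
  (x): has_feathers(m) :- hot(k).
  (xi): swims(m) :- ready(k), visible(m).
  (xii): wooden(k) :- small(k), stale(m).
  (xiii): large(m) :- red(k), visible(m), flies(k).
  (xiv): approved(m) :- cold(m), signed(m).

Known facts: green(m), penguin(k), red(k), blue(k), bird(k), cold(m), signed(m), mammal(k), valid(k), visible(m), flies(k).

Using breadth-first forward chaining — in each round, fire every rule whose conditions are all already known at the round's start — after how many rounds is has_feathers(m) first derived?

Round 1: (i) [stale(m) :- green(m), mammal(k).]; (ii) [metal(m) :- flies(k), green(m).]; (xiii) [large(m) :- red(k), visible(m), flies(k).]; (xiv) [approved(m) :- cold(m), signed(m).]. Adds stale(m), metal(m), large(m), approved(m).
Round 2: (iii) [hot(k) :- approved(m), large(m).]; (v) [hot(m) :- metal(m), penguin(k).]; (viii) [open(m) :- metal(m), stale(m).]. Adds hot(k), hot(m), open(m).
Round 3: (vii) [swims(k) :- hot(k), open(m).]; (x) [has_feathers(m) :- hot(k).]. Adds swims(k), has_feathers(m).
has_feathers(m) first appears in round 3.

3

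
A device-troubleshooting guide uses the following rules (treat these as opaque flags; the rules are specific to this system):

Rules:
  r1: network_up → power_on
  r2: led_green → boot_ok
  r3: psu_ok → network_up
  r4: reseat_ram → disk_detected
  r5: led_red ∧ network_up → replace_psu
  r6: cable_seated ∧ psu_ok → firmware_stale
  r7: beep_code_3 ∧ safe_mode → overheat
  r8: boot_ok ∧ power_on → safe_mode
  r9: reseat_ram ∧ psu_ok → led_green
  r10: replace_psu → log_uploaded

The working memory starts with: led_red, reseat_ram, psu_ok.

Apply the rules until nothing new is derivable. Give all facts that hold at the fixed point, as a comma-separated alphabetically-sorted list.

Round 1 fires r3, r4, r9, giving network_up, disk_detected, led_green.
Round 2 fires r1, r2, r5, giving power_on, boot_ok, replace_psu.
Round 3 fires r8, r10, giving safe_mode, log_uploaded.

boot_ok, disk_detected, led_green, led_red, log_uploaded, network_up, power_on, psu_ok, replace_psu, reseat_ram, safe_mode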